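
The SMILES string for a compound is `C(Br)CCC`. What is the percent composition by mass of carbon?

Atom tally by fragment:
  BrCH2 → C:1 H:2 Br:1
  CH2 → C:1 H:2
  CH2 → C:1 H:2
  CH3 → C:1 H:3
Element totals:
  C: 4
  H: 9
  Br: 1
Molecular formula: C4H9Br.
Molar mass = 137.020 g/mol.
Mass from C: 4 × 12.011 = 48.044 g/mol.
%C = 48.044 / 137.020 × 100 = 35.06%.

35.06%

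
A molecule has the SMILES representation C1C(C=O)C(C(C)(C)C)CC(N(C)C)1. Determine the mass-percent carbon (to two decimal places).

Atom tally by fragment:
  cyclopentane ring core → C:5 H:10
  (− 3 ring H displaced by substituents)
  + CHO → C:1 H:1 O:1
  + C(CH3)3 → C:4 H:9
  + N(CH3)2 → N:1 C:2 H:6
Element totals:
  C: 12
  H: 23
  N: 1
  O: 1
Molecular formula: C12H23NO.
Molar mass = 197.322 g/mol.
Mass from C: 12 × 12.011 = 144.132 g/mol.
%C = 144.132 / 197.322 × 100 = 73.04%.

73.04%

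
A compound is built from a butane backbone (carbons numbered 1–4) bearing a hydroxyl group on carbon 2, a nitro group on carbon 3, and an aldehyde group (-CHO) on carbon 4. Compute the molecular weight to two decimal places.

Atom tally by fragment:
  CH3 → C:1 H:3
  CH(OH) → C:1 H:2 O:1
  CH(NO2) → C:1 H:1 N:1 O:2
  CH2CHO → C:2 H:3 O:1
Element totals:
  C: 5
  H: 9
  N: 1
  O: 4
Molecular formula: C5H9NO4.
  M = 5(12.011) + 9(1.008) + 14.007 + 4(15.999)
    = 60.055 + 9.072 + 14.007 + 63.996 = 147.130

147.13 g/mol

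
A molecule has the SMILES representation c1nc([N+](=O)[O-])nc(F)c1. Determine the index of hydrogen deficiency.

Atom tally by fragment:
  pyrimidine ring core → C:4 H:4 N:2
  (− 2 ring H displaced by substituents)
  + NO2 → N:1 O:2
  + F → F:1
Element totals:
  C: 4
  H: 2
  F: 1
  N: 3
  O: 2
Molecular formula: C4H2FN3O2.
DoU = (2C + 2 + N − H − X) / 2 = (2·4 + 2 + 3 − 2 − 1) / 2 = 5.

5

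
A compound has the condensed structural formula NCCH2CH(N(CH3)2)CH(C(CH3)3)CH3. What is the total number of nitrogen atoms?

Atom tally by fragment:
  NCCH2 → C:2 H:2 N:1
  CH(N(CH3)2) → C:3 H:7 N:1
  CH(C(CH3)3) → C:5 H:10
  CH3 → C:1 H:3
Element totals:
  C: 11
  H: 22
  N: 2

2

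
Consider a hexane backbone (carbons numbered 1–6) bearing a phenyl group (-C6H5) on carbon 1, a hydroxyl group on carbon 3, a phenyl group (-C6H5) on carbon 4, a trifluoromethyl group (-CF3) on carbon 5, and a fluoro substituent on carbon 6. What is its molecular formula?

C19H20F4O

Atom tally by fragment:
  C6H5CH2 → C:7 H:7
  CH2 → C:1 H:2
  CH(OH) → C:1 H:2 O:1
  CH(C6H5) → C:7 H:6
  CH(CF3) → C:2 H:1 F:3
  CH2F → C:1 H:2 F:1
Element totals:
  C: 19
  H: 20
  F: 4
  O: 1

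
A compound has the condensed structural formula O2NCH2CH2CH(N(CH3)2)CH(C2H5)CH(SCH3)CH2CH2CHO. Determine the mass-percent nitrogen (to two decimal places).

9.65%

Element totals:
  C: 13
  H: 26
  N: 2
  O: 3
  S: 1
Molecular formula: C13H26N2O3S.
Molar mass = 290.422 g/mol.
Mass from N: 2 × 14.007 = 28.014 g/mol.
%N = 28.014 / 290.422 × 100 = 9.65%.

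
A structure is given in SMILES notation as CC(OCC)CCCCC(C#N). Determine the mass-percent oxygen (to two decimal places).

9.45%

Atom tally by fragment:
  CH3 → C:1 H:3
  CH(OC2H5) → C:3 H:6 O:1
  CH2 → C:1 H:2
  CH2 → C:1 H:2
  CH2 → C:1 H:2
  CH2 → C:1 H:2
  CH2CN → C:2 H:2 N:1
Element totals:
  C: 10
  H: 19
  N: 1
  O: 1
Molecular formula: C10H19NO.
Molar mass = 169.268 g/mol.
Mass from O: 1 × 15.999 = 15.999 g/mol.
%O = 15.999 / 169.268 × 100 = 9.45%.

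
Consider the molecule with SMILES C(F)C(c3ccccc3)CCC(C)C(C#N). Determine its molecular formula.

C14H18FN

Atom tally by fragment:
  FCH2 → C:1 H:2 F:1
  CH(C6H5) → C:7 H:6
  CH2 → C:1 H:2
  CH2 → C:1 H:2
  CH(CH3) → C:2 H:4
  CH2CN → C:2 H:2 N:1
Element totals:
  C: 14
  H: 18
  F: 1
  N: 1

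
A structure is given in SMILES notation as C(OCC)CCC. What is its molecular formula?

Atom tally by fragment:
  C2H5OCH2 → C:3 H:7 O:1
  CH2 → C:1 H:2
  CH2 → C:1 H:2
  CH3 → C:1 H:3
Element totals:
  C: 6
  H: 14
  O: 1

C6H14O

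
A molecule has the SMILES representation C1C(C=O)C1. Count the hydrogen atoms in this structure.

6

Atom tally by fragment:
  cyclopropane ring core → C:3 H:6
  (− 1 ring H displaced by substituents)
  + CHO → C:1 H:1 O:1
Element totals:
  C: 4
  H: 6
  O: 1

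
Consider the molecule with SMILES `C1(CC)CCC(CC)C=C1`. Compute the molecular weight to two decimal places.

138.25 g/mol

Atom tally by fragment:
  cyclohexene ring core → C:6 H:10
  (− 2 ring H displaced by substituents)
  + C2H5 → C:2 H:5
  + C2H5 → C:2 H:5
Element totals:
  C: 10
  H: 18
Molecular formula: C10H18.
  M = 10(12.011) + 18(1.008)
    = 120.110 + 18.144 = 138.254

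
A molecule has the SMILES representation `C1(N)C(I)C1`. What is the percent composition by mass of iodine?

69.35%

Atom tally by fragment:
  cyclopropane ring core → C:3 H:6
  (− 2 ring H displaced by substituents)
  + NH2 → N:1 H:2
  + I → I:1
Element totals:
  C: 3
  H: 6
  I: 1
  N: 1
Molecular formula: C3H6IN.
Molar mass = 182.992 g/mol.
Mass from I: 1 × 126.904 = 126.904 g/mol.
%I = 126.904 / 182.992 × 100 = 69.35%.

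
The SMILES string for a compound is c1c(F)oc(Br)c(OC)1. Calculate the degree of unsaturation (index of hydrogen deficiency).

Atom tally by fragment:
  furan ring core → C:4 H:4 O:1
  (− 3 ring H displaced by substituents)
  + F → F:1
  + Br → Br:1
  + OCH3 → C:1 H:3 O:1
Element totals:
  C: 5
  H: 4
  Br: 1
  F: 1
  O: 2
Molecular formula: C5H4BrFO2.
DoU = (2C + 2 + N − H − X) / 2 = (2·5 + 2 + 0 − 4 − 2) / 2 = 3.

3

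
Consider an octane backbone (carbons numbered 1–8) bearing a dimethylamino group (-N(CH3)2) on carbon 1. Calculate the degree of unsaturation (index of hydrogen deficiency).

0

Atom tally by fragment:
  (CH3)2NCH2 → C:3 H:8 N:1
  CH2 → C:1 H:2
  CH2 → C:1 H:2
  CH2 → C:1 H:2
  CH2 → C:1 H:2
  CH2 → C:1 H:2
  CH2 → C:1 H:2
  CH3 → C:1 H:3
Element totals:
  C: 10
  H: 23
  N: 1
Molecular formula: C10H23N.
DoU = (2C + 2 + N − H − X) / 2 = (2·10 + 2 + 1 − 23 − 0) / 2 = 0.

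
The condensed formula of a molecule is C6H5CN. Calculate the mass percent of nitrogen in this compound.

13.58%

Element totals:
  C: 7
  H: 5
  N: 1
Molecular formula: C7H5N.
Molar mass = 103.124 g/mol.
Mass from N: 1 × 14.007 = 14.007 g/mol.
%N = 14.007 / 103.124 × 100 = 13.58%.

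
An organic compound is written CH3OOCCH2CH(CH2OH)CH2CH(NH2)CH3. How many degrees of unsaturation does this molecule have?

1

Element totals:
  C: 8
  H: 17
  N: 1
  O: 3
Molecular formula: C8H17NO3.
DoU = (2C + 2 + N − H − X) / 2 = (2·8 + 2 + 1 − 17 − 0) / 2 = 1.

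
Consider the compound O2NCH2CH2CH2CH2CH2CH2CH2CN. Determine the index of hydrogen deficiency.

Element totals:
  C: 8
  H: 14
  N: 2
  O: 2
Molecular formula: C8H14N2O2.
DoU = (2C + 2 + N − H − X) / 2 = (2·8 + 2 + 2 − 14 − 0) / 2 = 3.

3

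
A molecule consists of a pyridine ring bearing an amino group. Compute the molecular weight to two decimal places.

Atom tally by fragment:
  pyridine ring core → C:5 H:5 N:1
  (− 1 ring H displaced by substituents)
  + NH2 → N:1 H:2
Element totals:
  C: 5
  H: 6
  N: 2
Molecular formula: C5H6N2.
  M = 5(12.011) + 6(1.008) + 2(14.007)
    = 60.055 + 6.048 + 28.014 = 94.117

94.12 g/mol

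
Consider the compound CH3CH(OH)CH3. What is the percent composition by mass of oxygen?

Element totals:
  C: 3
  H: 8
  O: 1
Molecular formula: C3H8O.
Molar mass = 60.096 g/mol.
Mass from O: 1 × 15.999 = 15.999 g/mol.
%O = 15.999 / 60.096 × 100 = 26.62%.

26.62%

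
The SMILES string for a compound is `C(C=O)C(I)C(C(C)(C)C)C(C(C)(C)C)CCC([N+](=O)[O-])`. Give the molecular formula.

Atom tally by fragment:
  OHCCH2 → C:2 H:3 O:1
  CH(I) → C:1 H:1 I:1
  CH(C(CH3)3) → C:5 H:10
  CH(C(CH3)3) → C:5 H:10
  CH2 → C:1 H:2
  CH2 → C:1 H:2
  CH2NO2 → C:1 H:2 N:1 O:2
Element totals:
  C: 16
  H: 30
  I: 1
  N: 1
  O: 3

C16H30INO3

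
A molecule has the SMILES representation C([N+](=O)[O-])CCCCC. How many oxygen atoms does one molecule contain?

2

Atom tally by fragment:
  O2NCH2 → C:1 H:2 N:1 O:2
  CH2 → C:1 H:2
  CH2 → C:1 H:2
  CH2 → C:1 H:2
  CH2 → C:1 H:2
  CH3 → C:1 H:3
Element totals:
  C: 6
  H: 13
  N: 1
  O: 2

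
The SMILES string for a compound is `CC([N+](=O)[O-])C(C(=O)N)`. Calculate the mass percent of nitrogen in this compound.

Atom tally by fragment:
  CH3 → C:1 H:3
  CH(NO2) → C:1 H:1 N:1 O:2
  CH2CONH2 → C:2 H:4 O:1 N:1
Element totals:
  C: 4
  H: 8
  N: 2
  O: 3
Molecular formula: C4H8N2O3.
Molar mass = 132.119 g/mol.
Mass from N: 2 × 14.007 = 28.014 g/mol.
%N = 28.014 / 132.119 × 100 = 21.20%.

21.20%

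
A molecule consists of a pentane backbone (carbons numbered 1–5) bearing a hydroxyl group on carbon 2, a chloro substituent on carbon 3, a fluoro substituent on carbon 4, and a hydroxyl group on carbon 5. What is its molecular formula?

C5H10ClFO2

Atom tally by fragment:
  CH3 → C:1 H:3
  CH(OH) → C:1 H:2 O:1
  CH(Cl) → C:1 H:1 Cl:1
  CH(F) → C:1 H:1 F:1
  CH2OH → C:1 H:3 O:1
Element totals:
  C: 5
  H: 10
  Cl: 1
  F: 1
  O: 2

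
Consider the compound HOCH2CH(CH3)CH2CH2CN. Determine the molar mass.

113.16 g/mol

Atom tally by fragment:
  HOCH2 → C:1 H:3 O:1
  CH(CH3) → C:2 H:4
  CH2 → C:1 H:2
  CH2CN → C:2 H:2 N:1
Element totals:
  C: 6
  H: 11
  N: 1
  O: 1
Molecular formula: C6H11NO.
  M = 6(12.011) + 11(1.008) + 14.007 + 15.999
    = 72.066 + 11.088 + 14.007 + 15.999 = 113.160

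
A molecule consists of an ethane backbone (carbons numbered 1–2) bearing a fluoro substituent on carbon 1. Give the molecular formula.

Atom tally by fragment:
  FCH2 → C:1 H:2 F:1
  CH3 → C:1 H:3
Element totals:
  C: 2
  H: 5
  F: 1

C2H5F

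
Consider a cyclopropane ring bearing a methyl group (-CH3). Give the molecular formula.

C4H8

Atom tally by fragment:
  cyclopropane ring core → C:3 H:6
  (− 1 ring H displaced by substituents)
  + CH3 → C:1 H:3
Element totals:
  C: 4
  H: 8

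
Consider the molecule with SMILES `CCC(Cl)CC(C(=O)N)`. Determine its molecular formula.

Atom tally by fragment:
  CH3 → C:1 H:3
  CH2 → C:1 H:2
  CH(Cl) → C:1 H:1 Cl:1
  CH2 → C:1 H:2
  CH2CONH2 → C:2 H:4 O:1 N:1
Element totals:
  C: 6
  H: 12
  Cl: 1
  N: 1
  O: 1

C6H12ClNO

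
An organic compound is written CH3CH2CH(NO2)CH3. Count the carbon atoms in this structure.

4

Atom tally by fragment:
  CH3 → C:1 H:3
  CH2 → C:1 H:2
  CH(NO2) → C:1 H:1 N:1 O:2
  CH3 → C:1 H:3
Element totals:
  C: 4
  H: 9
  N: 1
  O: 2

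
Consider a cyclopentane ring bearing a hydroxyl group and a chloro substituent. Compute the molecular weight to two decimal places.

120.58 g/mol

Atom tally by fragment:
  cyclopentane ring core → C:5 H:10
  (− 2 ring H displaced by substituents)
  + OH → O:1 H:1
  + Cl → Cl:1
Element totals:
  C: 5
  H: 9
  Cl: 1
  O: 1
Molecular formula: C5H9ClO.
  M = 5(12.011) + 9(1.008) + 35.45 + 15.999
    = 60.055 + 9.072 + 35.450 + 15.999 = 120.576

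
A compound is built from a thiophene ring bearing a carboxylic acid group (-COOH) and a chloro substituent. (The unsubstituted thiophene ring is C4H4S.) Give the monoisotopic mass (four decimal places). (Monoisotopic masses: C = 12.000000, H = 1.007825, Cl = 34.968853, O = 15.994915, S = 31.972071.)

161.9542

Atom tally by fragment:
  thiophene ring core → C:4 H:4 S:1
  (− 2 ring H displaced by substituents)
  + COOH → C:1 H:1 O:2
  + Cl → Cl:1
Element totals:
  C: 5
  H: 3
  Cl: 1
  O: 2
  S: 1
Molecular formula: C5H3ClO2S.
  M = 5(12.0) + 3(1.007825) + 34.968853 + 2(15.994915) + 31.972071
    = 60.000000 + 3.023475 + 34.968853 + 31.989830 + 31.972071 = 161.954229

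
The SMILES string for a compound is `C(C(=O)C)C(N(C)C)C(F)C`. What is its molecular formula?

C8H16FNO

Atom tally by fragment:
  CH3COCH2 → C:3 H:5 O:1
  CH(N(CH3)2) → C:3 H:7 N:1
  CH(F) → C:1 H:1 F:1
  CH3 → C:1 H:3
Element totals:
  C: 8
  H: 16
  F: 1
  N: 1
  O: 1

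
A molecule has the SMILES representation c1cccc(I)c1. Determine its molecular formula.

Atom tally by fragment:
  benzene ring core → C:6 H:6
  (− 1 ring H displaced by substituents)
  + I → I:1
Element totals:
  C: 6
  H: 5
  I: 1

C6H5I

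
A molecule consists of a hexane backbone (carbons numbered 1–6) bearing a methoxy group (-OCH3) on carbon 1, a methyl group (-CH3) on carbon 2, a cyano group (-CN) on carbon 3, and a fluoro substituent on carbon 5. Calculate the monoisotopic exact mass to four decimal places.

173.1216

Atom tally by fragment:
  CH3OCH2 → C:2 H:5 O:1
  CH(CH3) → C:2 H:4
  CH(CN) → C:2 H:1 N:1
  CH2 → C:1 H:2
  CH(F) → C:1 H:1 F:1
  CH3 → C:1 H:3
Element totals:
  C: 9
  H: 16
  F: 1
  N: 1
  O: 1
Molecular formula: C9H16FNO.
  M = 9(12.0) + 16(1.007825) + 18.998403 + 14.003074 + 15.994915
    = 108.000000 + 16.125200 + 18.998403 + 14.003074 + 15.994915 = 173.121592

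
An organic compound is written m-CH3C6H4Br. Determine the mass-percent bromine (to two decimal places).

Element totals:
  C: 7
  H: 7
  Br: 1
Molecular formula: C7H7Br.
Molar mass = 171.037 g/mol.
Mass from Br: 1 × 79.904 = 79.904 g/mol.
%Br = 79.904 / 171.037 × 100 = 46.72%.

46.72%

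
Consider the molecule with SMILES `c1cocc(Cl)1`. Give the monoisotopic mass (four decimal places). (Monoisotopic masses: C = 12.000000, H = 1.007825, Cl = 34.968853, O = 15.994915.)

Atom tally by fragment:
  furan ring core → C:4 H:4 O:1
  (− 1 ring H displaced by substituents)
  + Cl → Cl:1
Element totals:
  C: 4
  H: 3
  Cl: 1
  O: 1
Molecular formula: C4H3ClO.
  M = 4(12.0) + 3(1.007825) + 34.968853 + 15.994915
    = 48.000000 + 3.023475 + 34.968853 + 15.994915 = 101.987243

101.9872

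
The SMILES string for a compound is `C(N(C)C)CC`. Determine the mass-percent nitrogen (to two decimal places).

Atom tally by fragment:
  (CH3)2NCH2 → C:3 H:8 N:1
  CH2 → C:1 H:2
  CH3 → C:1 H:3
Element totals:
  C: 5
  H: 13
  N: 1
Molecular formula: C5H13N.
Molar mass = 87.166 g/mol.
Mass from N: 1 × 14.007 = 14.007 g/mol.
%N = 14.007 / 87.166 × 100 = 16.07%.

16.07%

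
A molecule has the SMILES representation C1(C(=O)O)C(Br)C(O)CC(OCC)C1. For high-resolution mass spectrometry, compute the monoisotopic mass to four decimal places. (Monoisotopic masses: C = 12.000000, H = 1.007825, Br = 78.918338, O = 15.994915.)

266.0154

Atom tally by fragment:
  cyclohexane ring core → C:6 H:12
  (− 4 ring H displaced by substituents)
  + COOH → C:1 H:1 O:2
  + Br → Br:1
  + OH → O:1 H:1
  + OC2H5 → C:2 H:5 O:1
Element totals:
  C: 9
  H: 15
  Br: 1
  O: 4
Molecular formula: C9H15BrO4.
  M = 9(12.0) + 15(1.007825) + 78.918338 + 4(15.994915)
    = 108.000000 + 15.117375 + 78.918338 + 63.979660 = 266.015373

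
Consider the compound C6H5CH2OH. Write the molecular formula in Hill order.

C7H8O

Atom tally by fragment:
  benzene ring core → C:6 H:6
  (− 1 ring H displaced by substituents)
  + CH2OH → C:1 H:3 O:1
Element totals:
  C: 7
  H: 8
  O: 1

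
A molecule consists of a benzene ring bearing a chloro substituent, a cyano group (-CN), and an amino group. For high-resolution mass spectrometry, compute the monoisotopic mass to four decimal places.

152.0141

Atom tally by fragment:
  benzene ring core → C:6 H:6
  (− 3 ring H displaced by substituents)
  + Cl → Cl:1
  + CN → C:1 N:1
  + NH2 → N:1 H:2
Element totals:
  C: 7
  H: 5
  Cl: 1
  N: 2
Molecular formula: C7H5ClN2.
  M = 7(12.0) + 5(1.007825) + 34.968853 + 2(14.003074)
    = 84.000000 + 5.039125 + 34.968853 + 28.006148 = 152.014126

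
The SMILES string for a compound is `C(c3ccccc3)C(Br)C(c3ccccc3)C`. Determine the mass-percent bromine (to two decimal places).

Atom tally by fragment:
  C6H5CH2 → C:7 H:7
  CH(Br) → C:1 H:1 Br:1
  CH(C6H5) → C:7 H:6
  CH3 → C:1 H:3
Element totals:
  C: 16
  H: 17
  Br: 1
Molecular formula: C16H17Br.
Molar mass = 289.216 g/mol.
Mass from Br: 1 × 79.904 = 79.904 g/mol.
%Br = 79.904 / 289.216 × 100 = 27.63%.

27.63%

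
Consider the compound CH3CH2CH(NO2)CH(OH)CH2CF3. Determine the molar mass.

Atom tally by fragment:
  CH3 → C:1 H:3
  CH2 → C:1 H:2
  CH(NO2) → C:1 H:1 N:1 O:2
  CH(OH) → C:1 H:2 O:1
  CH2CF3 → C:2 H:2 F:3
Element totals:
  C: 6
  H: 10
  F: 3
  N: 1
  O: 3
Molecular formula: C6H10F3NO3.
  M = 6(12.011) + 10(1.008) + 3(18.998) + 14.007 + 3(15.999)
    = 72.066 + 10.080 + 56.994 + 14.007 + 47.997 = 201.144

201.14 g/mol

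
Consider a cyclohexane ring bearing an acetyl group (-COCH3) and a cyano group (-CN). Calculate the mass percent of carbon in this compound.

Atom tally by fragment:
  cyclohexane ring core → C:6 H:12
  (− 2 ring H displaced by substituents)
  + COCH3 → C:2 H:3 O:1
  + CN → C:1 N:1
Element totals:
  C: 9
  H: 13
  N: 1
  O: 1
Molecular formula: C9H13NO.
Molar mass = 151.209 g/mol.
Mass from C: 9 × 12.011 = 108.099 g/mol.
%C = 108.099 / 151.209 × 100 = 71.49%.

71.49%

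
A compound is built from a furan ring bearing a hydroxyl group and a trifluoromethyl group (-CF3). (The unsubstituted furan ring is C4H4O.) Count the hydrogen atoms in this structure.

3

Atom tally by fragment:
  furan ring core → C:4 H:4 O:1
  (− 2 ring H displaced by substituents)
  + OH → O:1 H:1
  + CF3 → C:1 F:3
Element totals:
  C: 5
  H: 3
  F: 3
  O: 2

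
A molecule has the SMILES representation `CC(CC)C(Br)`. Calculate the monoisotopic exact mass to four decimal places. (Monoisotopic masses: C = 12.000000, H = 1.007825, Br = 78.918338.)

Atom tally by fragment:
  CH3 → C:1 H:3
  CH(C2H5) → C:3 H:6
  CH2Br → C:1 H:2 Br:1
Element totals:
  C: 5
  H: 11
  Br: 1
Molecular formula: C5H11Br.
  M = 5(12.0) + 11(1.007825) + 78.918338
    = 60.000000 + 11.086075 + 78.918338 = 150.004413

150.0044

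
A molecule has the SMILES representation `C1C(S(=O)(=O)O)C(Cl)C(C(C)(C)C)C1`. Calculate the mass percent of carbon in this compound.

44.90%

Atom tally by fragment:
  cyclopentane ring core → C:5 H:10
  (− 3 ring H displaced by substituents)
  + SO3H → S:1 O:3 H:1
  + Cl → Cl:1
  + C(CH3)3 → C:4 H:9
Element totals:
  C: 9
  H: 17
  Cl: 1
  O: 3
  S: 1
Molecular formula: C9H17ClO3S.
Molar mass = 240.742 g/mol.
Mass from C: 9 × 12.011 = 108.099 g/mol.
%C = 108.099 / 240.742 × 100 = 44.90%.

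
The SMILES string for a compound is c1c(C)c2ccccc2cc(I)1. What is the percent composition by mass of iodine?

47.34%

Atom tally by fragment:
  naphthalene ring system core → C:10 H:8
  (− 2 ring H displaced by substituents)
  + CH3 → C:1 H:3
  + I → I:1
Element totals:
  C: 11
  H: 9
  I: 1
Molecular formula: C11H9I.
Molar mass = 268.097 g/mol.
Mass from I: 1 × 126.904 = 126.904 g/mol.
%I = 126.904 / 268.097 × 100 = 47.34%.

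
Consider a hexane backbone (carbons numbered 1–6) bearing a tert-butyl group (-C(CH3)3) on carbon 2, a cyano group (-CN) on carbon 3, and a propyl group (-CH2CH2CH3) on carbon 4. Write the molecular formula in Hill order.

C14H27N

Atom tally by fragment:
  CH3 → C:1 H:3
  CH(C(CH3)3) → C:5 H:10
  CH(CN) → C:2 H:1 N:1
  CH(CH2CH2CH3) → C:4 H:8
  CH2 → C:1 H:2
  CH3 → C:1 H:3
Element totals:
  C: 14
  H: 27
  N: 1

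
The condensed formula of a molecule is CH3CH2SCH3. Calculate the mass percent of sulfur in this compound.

42.10%

Atom tally by fragment:
  CH3 → C:1 H:3
  CH2SCH3 → C:2 H:5 S:1
Element totals:
  C: 3
  H: 8
  S: 1
Molecular formula: C3H8S.
Molar mass = 76.157 g/mol.
Mass from S: 1 × 32.06 = 32.060 g/mol.
%S = 32.060 / 76.157 × 100 = 42.10%.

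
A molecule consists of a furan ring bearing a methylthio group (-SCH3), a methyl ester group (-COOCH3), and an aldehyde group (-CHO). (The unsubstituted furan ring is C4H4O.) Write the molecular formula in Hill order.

Atom tally by fragment:
  furan ring core → C:4 H:4 O:1
  (− 3 ring H displaced by substituents)
  + SCH3 → C:1 H:3 S:1
  + COOCH3 → C:2 H:3 O:2
  + CHO → C:1 H:1 O:1
Element totals:
  C: 8
  H: 8
  O: 4
  S: 1

C8H8O4S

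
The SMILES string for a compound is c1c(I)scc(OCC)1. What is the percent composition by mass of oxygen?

Atom tally by fragment:
  thiophene ring core → C:4 H:4 S:1
  (− 2 ring H displaced by substituents)
  + I → I:1
  + OC2H5 → C:2 H:5 O:1
Element totals:
  C: 6
  H: 7
  I: 1
  O: 1
  S: 1
Molecular formula: C6H7IOS.
Molar mass = 254.085 g/mol.
Mass from O: 1 × 15.999 = 15.999 g/mol.
%O = 15.999 / 254.085 × 100 = 6.30%.

6.30%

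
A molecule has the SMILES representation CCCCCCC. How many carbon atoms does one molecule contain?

Atom tally by fragment:
  CH3 → C:1 H:3
  CH2 → C:1 H:2
  CH2 → C:1 H:2
  CH2 → C:1 H:2
  CH2 → C:1 H:2
  CH2 → C:1 H:2
  CH3 → C:1 H:3
Element totals:
  C: 7
  H: 16

7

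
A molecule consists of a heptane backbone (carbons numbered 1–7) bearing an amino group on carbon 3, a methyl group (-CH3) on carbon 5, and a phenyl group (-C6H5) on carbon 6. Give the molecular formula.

Atom tally by fragment:
  CH3 → C:1 H:3
  CH2 → C:1 H:2
  CH(NH2) → C:1 H:3 N:1
  CH2 → C:1 H:2
  CH(CH3) → C:2 H:4
  CH(C6H5) → C:7 H:6
  CH3 → C:1 H:3
Element totals:
  C: 14
  H: 23
  N: 1

C14H23N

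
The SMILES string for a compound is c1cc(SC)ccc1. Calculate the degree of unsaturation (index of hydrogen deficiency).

Atom tally by fragment:
  benzene ring core → C:6 H:6
  (− 1 ring H displaced by substituents)
  + SCH3 → C:1 H:3 S:1
Element totals:
  C: 7
  H: 8
  S: 1
Molecular formula: C7H8S.
DoU = (2C + 2 + N − H − X) / 2 = (2·7 + 2 + 0 − 8 − 0) / 2 = 4.

4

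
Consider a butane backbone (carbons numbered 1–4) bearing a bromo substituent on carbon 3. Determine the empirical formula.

C4H9Br

Atom tally by fragment:
  CH3 → C:1 H:3
  CH2 → C:1 H:2
  CH(Br) → C:1 H:1 Br:1
  CH3 → C:1 H:3
Element totals:
  C: 4
  H: 9
  Br: 1
Molecular formula: C4H9Br.
gcd of subscripts (1, 4, 9) = 1, so the empirical formula equals the molecular formula.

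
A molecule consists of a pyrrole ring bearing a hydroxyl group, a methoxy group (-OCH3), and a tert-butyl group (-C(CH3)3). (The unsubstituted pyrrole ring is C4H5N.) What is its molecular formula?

C9H15NO2

Atom tally by fragment:
  pyrrole ring core → C:4 H:5 N:1
  (− 3 ring H displaced by substituents)
  + OH → O:1 H:1
  + OCH3 → C:1 H:3 O:1
  + C(CH3)3 → C:4 H:9
Element totals:
  C: 9
  H: 15
  N: 1
  O: 2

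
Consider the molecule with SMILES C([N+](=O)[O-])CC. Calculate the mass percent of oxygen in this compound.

Atom tally by fragment:
  O2NCH2 → C:1 H:2 N:1 O:2
  CH2 → C:1 H:2
  CH3 → C:1 H:3
Element totals:
  C: 3
  H: 7
  N: 1
  O: 2
Molecular formula: C3H7NO2.
Molar mass = 89.094 g/mol.
Mass from O: 2 × 15.999 = 31.998 g/mol.
%O = 31.998 / 89.094 × 100 = 35.91%.

35.91%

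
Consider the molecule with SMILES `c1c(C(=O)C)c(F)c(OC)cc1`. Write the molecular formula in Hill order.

Atom tally by fragment:
  benzene ring core → C:6 H:6
  (− 3 ring H displaced by substituents)
  + COCH3 → C:2 H:3 O:1
  + F → F:1
  + OCH3 → C:1 H:3 O:1
Element totals:
  C: 9
  H: 9
  F: 1
  O: 2

C9H9FO2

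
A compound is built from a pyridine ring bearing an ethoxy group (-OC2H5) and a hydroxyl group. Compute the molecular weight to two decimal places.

Atom tally by fragment:
  pyridine ring core → C:5 H:5 N:1
  (− 2 ring H displaced by substituents)
  + OC2H5 → C:2 H:5 O:1
  + OH → O:1 H:1
Element totals:
  C: 7
  H: 9
  N: 1
  O: 2
Molecular formula: C7H9NO2.
  M = 7(12.011) + 9(1.008) + 14.007 + 2(15.999)
    = 84.077 + 9.072 + 14.007 + 31.998 = 139.154

139.15 g/mol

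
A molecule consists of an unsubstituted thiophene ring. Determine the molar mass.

84.14 g/mol

Atom tally by fragment:
  thiophene ring core → C:4 H:4 S:1
Element totals:
  C: 4
  H: 4
  S: 1
Molecular formula: C4H4S.
  M = 4(12.011) + 4(1.008) + 32.06
    = 48.044 + 4.032 + 32.060 = 84.136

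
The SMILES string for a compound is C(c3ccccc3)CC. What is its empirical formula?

Atom tally by fragment:
  C6H5CH2 → C:7 H:7
  CH2 → C:1 H:2
  CH3 → C:1 H:3
Element totals:
  C: 9
  H: 12
Molecular formula: C9H12.
gcd of subscripts = 3; dividing each by 3:
  C: 9/3 = 3
  H: 12/3 = 4

C3H4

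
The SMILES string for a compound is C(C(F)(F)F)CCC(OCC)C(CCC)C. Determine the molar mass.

240.31 g/mol

Atom tally by fragment:
  F3CCH2 → C:2 H:2 F:3
  CH2 → C:1 H:2
  CH2 → C:1 H:2
  CH(OC2H5) → C:3 H:6 O:1
  CH(CH2CH2CH3) → C:4 H:8
  CH3 → C:1 H:3
Element totals:
  C: 12
  H: 23
  F: 3
  O: 1
Molecular formula: C12H23F3O.
  M = 12(12.011) + 23(1.008) + 3(18.998) + 15.999
    = 144.132 + 23.184 + 56.994 + 15.999 = 240.309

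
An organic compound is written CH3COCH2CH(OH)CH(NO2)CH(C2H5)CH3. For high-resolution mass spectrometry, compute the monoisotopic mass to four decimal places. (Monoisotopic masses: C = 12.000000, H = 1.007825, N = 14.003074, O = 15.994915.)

203.1158

Element totals:
  C: 9
  H: 17
  N: 1
  O: 4
Molecular formula: C9H17NO4.
  M = 9(12.0) + 17(1.007825) + 14.003074 + 4(15.994915)
    = 108.000000 + 17.133025 + 14.003074 + 63.979660 = 203.115759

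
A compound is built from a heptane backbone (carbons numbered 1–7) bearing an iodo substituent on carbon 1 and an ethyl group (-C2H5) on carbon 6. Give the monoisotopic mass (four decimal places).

Atom tally by fragment:
  ICH2 → C:1 H:2 I:1
  CH2 → C:1 H:2
  CH2 → C:1 H:2
  CH2 → C:1 H:2
  CH2 → C:1 H:2
  CH(C2H5) → C:3 H:6
  CH3 → C:1 H:3
Element totals:
  C: 9
  H: 19
  I: 1
Molecular formula: C9H19I.
  M = 9(12.0) + 19(1.007825) + 126.904472
    = 108.000000 + 19.148675 + 126.904472 = 254.053147

254.0531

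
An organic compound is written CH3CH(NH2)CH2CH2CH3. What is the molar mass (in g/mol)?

Element totals:
  C: 5
  H: 13
  N: 1
Molecular formula: C5H13N.
  M = 5(12.011) + 13(1.008) + 14.007
    = 60.055 + 13.104 + 14.007 = 87.166

87.17 g/mol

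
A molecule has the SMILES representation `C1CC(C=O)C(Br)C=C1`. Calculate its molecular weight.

Atom tally by fragment:
  cyclohexene ring core → C:6 H:10
  (− 2 ring H displaced by substituents)
  + CHO → C:1 H:1 O:1
  + Br → Br:1
Element totals:
  C: 7
  H: 9
  Br: 1
  O: 1
Molecular formula: C7H9BrO.
  M = 7(12.011) + 9(1.008) + 79.904 + 15.999
    = 84.077 + 9.072 + 79.904 + 15.999 = 189.052

189.05 g/mol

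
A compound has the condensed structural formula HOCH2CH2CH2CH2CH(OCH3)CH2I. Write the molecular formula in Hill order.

C7H15IO2

Atom tally by fragment:
  HOCH2CH2 → C:2 H:5 O:1
  CH2 → C:1 H:2
  CH2 → C:1 H:2
  CH(OCH3) → C:2 H:4 O:1
  CH2I → C:1 H:2 I:1
Element totals:
  C: 7
  H: 15
  I: 1
  O: 2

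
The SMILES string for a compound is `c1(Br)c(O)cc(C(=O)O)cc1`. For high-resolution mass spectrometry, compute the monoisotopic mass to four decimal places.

Atom tally by fragment:
  benzene ring core → C:6 H:6
  (− 3 ring H displaced by substituents)
  + Br → Br:1
  + OH → O:1 H:1
  + COOH → C:1 H:1 O:2
Element totals:
  C: 7
  H: 5
  Br: 1
  O: 3
Molecular formula: C7H5BrO3.
  M = 7(12.0) + 5(1.007825) + 78.918338 + 3(15.994915)
    = 84.000000 + 5.039125 + 78.918338 + 47.984745 = 215.942208

215.9422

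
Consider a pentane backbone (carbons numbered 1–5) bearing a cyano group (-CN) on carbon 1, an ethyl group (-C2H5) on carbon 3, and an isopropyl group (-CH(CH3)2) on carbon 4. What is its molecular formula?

Atom tally by fragment:
  NCCH2 → C:2 H:2 N:1
  CH2 → C:1 H:2
  CH(C2H5) → C:3 H:6
  CH(CH(CH3)2) → C:4 H:8
  CH3 → C:1 H:3
Element totals:
  C: 11
  H: 21
  N: 1

C11H21N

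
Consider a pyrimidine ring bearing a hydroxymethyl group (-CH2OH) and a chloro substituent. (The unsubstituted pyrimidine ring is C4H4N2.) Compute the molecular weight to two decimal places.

Atom tally by fragment:
  pyrimidine ring core → C:4 H:4 N:2
  (− 2 ring H displaced by substituents)
  + CH2OH → C:1 H:3 O:1
  + Cl → Cl:1
Element totals:
  C: 5
  H: 5
  Cl: 1
  N: 2
  O: 1
Molecular formula: C5H5ClN2O.
  M = 5(12.011) + 5(1.008) + 35.45 + 2(14.007) + 15.999
    = 60.055 + 5.040 + 35.450 + 28.014 + 15.999 = 144.558

144.56 g/mol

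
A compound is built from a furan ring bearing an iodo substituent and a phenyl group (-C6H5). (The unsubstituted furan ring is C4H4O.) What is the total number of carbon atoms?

Atom tally by fragment:
  furan ring core → C:4 H:4 O:1
  (− 2 ring H displaced by substituents)
  + I → I:1
  + C6H5 → C:6 H:5
Element totals:
  C: 10
  H: 7
  I: 1
  O: 1

10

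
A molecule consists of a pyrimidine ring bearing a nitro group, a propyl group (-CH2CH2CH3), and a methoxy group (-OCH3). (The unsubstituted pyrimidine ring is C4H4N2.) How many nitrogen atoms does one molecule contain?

3

Atom tally by fragment:
  pyrimidine ring core → C:4 H:4 N:2
  (− 3 ring H displaced by substituents)
  + NO2 → N:1 O:2
  + CH2CH2CH3 → C:3 H:7
  + OCH3 → C:1 H:3 O:1
Element totals:
  C: 8
  H: 11
  N: 3
  O: 3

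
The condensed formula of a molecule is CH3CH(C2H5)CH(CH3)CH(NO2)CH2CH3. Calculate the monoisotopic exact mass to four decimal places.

173.1416

Atom tally by fragment:
  CH3 → C:1 H:3
  CH(C2H5) → C:3 H:6
  CH(CH3) → C:2 H:4
  CH(NO2) → C:1 H:1 N:1 O:2
  CH2 → C:1 H:2
  CH3 → C:1 H:3
Element totals:
  C: 9
  H: 19
  N: 1
  O: 2
Molecular formula: C9H19NO2.
  M = 9(12.0) + 19(1.007825) + 14.003074 + 2(15.994915)
    = 108.000000 + 19.148675 + 14.003074 + 31.989830 = 173.141579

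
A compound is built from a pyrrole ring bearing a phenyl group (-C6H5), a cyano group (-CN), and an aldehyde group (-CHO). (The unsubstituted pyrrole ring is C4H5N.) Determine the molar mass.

196.21 g/mol

Atom tally by fragment:
  pyrrole ring core → C:4 H:5 N:1
  (− 3 ring H displaced by substituents)
  + C6H5 → C:6 H:5
  + CN → C:1 N:1
  + CHO → C:1 H:1 O:1
Element totals:
  C: 12
  H: 8
  N: 2
  O: 1
Molecular formula: C12H8N2O.
  M = 12(12.011) + 8(1.008) + 2(14.007) + 15.999
    = 144.132 + 8.064 + 28.014 + 15.999 = 196.209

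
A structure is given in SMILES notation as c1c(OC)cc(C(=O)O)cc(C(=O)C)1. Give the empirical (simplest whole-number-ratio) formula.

C5H5O2

Atom tally by fragment:
  benzene ring core → C:6 H:6
  (− 3 ring H displaced by substituents)
  + OCH3 → C:1 H:3 O:1
  + COOH → C:1 H:1 O:2
  + COCH3 → C:2 H:3 O:1
Element totals:
  C: 10
  H: 10
  O: 4
Molecular formula: C10H10O4.
gcd of subscripts = 2; dividing each by 2:
  C: 10/2 = 5
  H: 10/2 = 5
  O: 4/2 = 2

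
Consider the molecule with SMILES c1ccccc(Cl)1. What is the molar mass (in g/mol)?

112.56 g/mol

Atom tally by fragment:
  benzene ring core → C:6 H:6
  (− 1 ring H displaced by substituents)
  + Cl → Cl:1
Element totals:
  C: 6
  H: 5
  Cl: 1
Molecular formula: C6H5Cl.
  M = 6(12.011) + 5(1.008) + 35.45
    = 72.066 + 5.040 + 35.450 = 112.556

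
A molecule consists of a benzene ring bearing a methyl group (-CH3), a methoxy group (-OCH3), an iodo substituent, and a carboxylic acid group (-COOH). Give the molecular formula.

C9H9IO3

Atom tally by fragment:
  benzene ring core → C:6 H:6
  (− 4 ring H displaced by substituents)
  + CH3 → C:1 H:3
  + OCH3 → C:1 H:3 O:1
  + I → I:1
  + COOH → C:1 H:1 O:2
Element totals:
  C: 9
  H: 9
  I: 1
  O: 3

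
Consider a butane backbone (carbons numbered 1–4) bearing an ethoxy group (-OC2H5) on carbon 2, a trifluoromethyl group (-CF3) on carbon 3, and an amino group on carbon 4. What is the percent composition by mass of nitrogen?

Atom tally by fragment:
  CH3 → C:1 H:3
  CH(OC2H5) → C:3 H:6 O:1
  CH(CF3) → C:2 H:1 F:3
  CH2NH2 → C:1 H:4 N:1
Element totals:
  C: 7
  H: 14
  F: 3
  N: 1
  O: 1
Molecular formula: C7H14F3NO.
Molar mass = 185.189 g/mol.
Mass from N: 1 × 14.007 = 14.007 g/mol.
%N = 14.007 / 185.189 × 100 = 7.56%.

7.56%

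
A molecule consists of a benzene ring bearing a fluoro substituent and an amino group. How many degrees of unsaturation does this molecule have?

Atom tally by fragment:
  benzene ring core → C:6 H:6
  (− 2 ring H displaced by substituents)
  + F → F:1
  + NH2 → N:1 H:2
Element totals:
  C: 6
  H: 6
  F: 1
  N: 1
Molecular formula: C6H6FN.
DoU = (2C + 2 + N − H − X) / 2 = (2·6 + 2 + 1 − 6 − 1) / 2 = 4.

4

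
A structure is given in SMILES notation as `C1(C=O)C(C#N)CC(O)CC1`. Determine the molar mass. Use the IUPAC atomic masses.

Atom tally by fragment:
  cyclohexane ring core → C:6 H:12
  (− 3 ring H displaced by substituents)
  + CHO → C:1 H:1 O:1
  + CN → C:1 N:1
  + OH → O:1 H:1
Element totals:
  C: 8
  H: 11
  N: 1
  O: 2
Molecular formula: C8H11NO2.
  M = 8(12.011) + 11(1.008) + 14.007 + 2(15.999)
    = 96.088 + 11.088 + 14.007 + 31.998 = 153.181

153.18 g/mol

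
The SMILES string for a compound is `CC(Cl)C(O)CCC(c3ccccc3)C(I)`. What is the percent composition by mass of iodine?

35.99%

Atom tally by fragment:
  CH3 → C:1 H:3
  CH(Cl) → C:1 H:1 Cl:1
  CH(OH) → C:1 H:2 O:1
  CH2 → C:1 H:2
  CH2 → C:1 H:2
  CH(C6H5) → C:7 H:6
  CH2I → C:1 H:2 I:1
Element totals:
  C: 13
  H: 18
  Cl: 1
  I: 1
  O: 1
Molecular formula: C13H18ClIO.
Molar mass = 352.640 g/mol.
Mass from I: 1 × 126.904 = 126.904 g/mol.
%I = 126.904 / 352.640 × 100 = 35.99%.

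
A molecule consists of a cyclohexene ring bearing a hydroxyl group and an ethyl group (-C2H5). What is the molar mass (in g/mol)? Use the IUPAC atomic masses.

126.20 g/mol

Atom tally by fragment:
  cyclohexene ring core → C:6 H:10
  (− 2 ring H displaced by substituents)
  + OH → O:1 H:1
  + C2H5 → C:2 H:5
Element totals:
  C: 8
  H: 14
  O: 1
Molecular formula: C8H14O.
  M = 8(12.011) + 14(1.008) + 15.999
    = 96.088 + 14.112 + 15.999 = 126.199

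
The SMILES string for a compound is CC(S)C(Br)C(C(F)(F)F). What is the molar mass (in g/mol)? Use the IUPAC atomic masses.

Atom tally by fragment:
  CH3 → C:1 H:3
  CH(SH) → C:1 H:2 S:1
  CH(Br) → C:1 H:1 Br:1
  CH2CF3 → C:2 H:2 F:3
Element totals:
  C: 5
  H: 8
  Br: 1
  F: 3
  S: 1
Molecular formula: C5H8BrF3S.
  M = 5(12.011) + 8(1.008) + 79.904 + 3(18.998) + 32.06
    = 60.055 + 8.064 + 79.904 + 56.994 + 32.060 = 237.077

237.08 g/mol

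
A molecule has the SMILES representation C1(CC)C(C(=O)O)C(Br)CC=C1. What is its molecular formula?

Atom tally by fragment:
  cyclohexene ring core → C:6 H:10
  (− 3 ring H displaced by substituents)
  + C2H5 → C:2 H:5
  + COOH → C:1 H:1 O:2
  + Br → Br:1
Element totals:
  C: 9
  H: 13
  Br: 1
  O: 2

C9H13BrO2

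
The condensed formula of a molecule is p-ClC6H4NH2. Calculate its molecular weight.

127.57 g/mol

Element totals:
  C: 6
  H: 6
  Cl: 1
  N: 1
Molecular formula: C6H6ClN.
  M = 6(12.011) + 6(1.008) + 35.45 + 14.007
    = 72.066 + 6.048 + 35.450 + 14.007 = 127.571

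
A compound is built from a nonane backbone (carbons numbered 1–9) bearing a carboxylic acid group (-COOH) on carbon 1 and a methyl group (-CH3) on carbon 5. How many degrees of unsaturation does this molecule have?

1

Atom tally by fragment:
  HOOCCH2 → C:2 H:3 O:2
  CH2 → C:1 H:2
  CH2 → C:1 H:2
  CH2 → C:1 H:2
  CH(CH3) → C:2 H:4
  CH2 → C:1 H:2
  CH2 → C:1 H:2
  CH2 → C:1 H:2
  CH3 → C:1 H:3
Element totals:
  C: 11
  H: 22
  O: 2
Molecular formula: C11H22O2.
DoU = (2C + 2 + N − H − X) / 2 = (2·11 + 2 + 0 − 22 − 0) / 2 = 1.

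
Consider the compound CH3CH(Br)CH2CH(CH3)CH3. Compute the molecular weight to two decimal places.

Atom tally by fragment:
  CH3 → C:1 H:3
  CH(Br) → C:1 H:1 Br:1
  CH2 → C:1 H:2
  CH(CH3) → C:2 H:4
  CH3 → C:1 H:3
Element totals:
  C: 6
  H: 13
  Br: 1
Molecular formula: C6H13Br.
  M = 6(12.011) + 13(1.008) + 79.904
    = 72.066 + 13.104 + 79.904 = 165.074

165.07 g/mol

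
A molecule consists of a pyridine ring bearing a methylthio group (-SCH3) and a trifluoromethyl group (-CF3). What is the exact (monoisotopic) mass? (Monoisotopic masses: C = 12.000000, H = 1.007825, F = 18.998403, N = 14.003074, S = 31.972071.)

Atom tally by fragment:
  pyridine ring core → C:5 H:5 N:1
  (− 2 ring H displaced by substituents)
  + SCH3 → C:1 H:3 S:1
  + CF3 → C:1 F:3
Element totals:
  C: 7
  H: 6
  F: 3
  N: 1
  S: 1
Molecular formula: C7H6F3NS.
  M = 7(12.0) + 6(1.007825) + 3(18.998403) + 14.003074 + 31.972071
    = 84.000000 + 6.046950 + 56.995209 + 14.003074 + 31.972071 = 193.017304

193.0173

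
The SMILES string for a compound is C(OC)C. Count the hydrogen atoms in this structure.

Atom tally by fragment:
  CH3OCH2 → C:2 H:5 O:1
  CH3 → C:1 H:3
Element totals:
  C: 3
  H: 8
  O: 1

8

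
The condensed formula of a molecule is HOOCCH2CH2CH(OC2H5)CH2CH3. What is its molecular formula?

Atom tally by fragment:
  HOOCCH2 → C:2 H:3 O:2
  CH2 → C:1 H:2
  CH(OC2H5) → C:3 H:6 O:1
  CH2 → C:1 H:2
  CH3 → C:1 H:3
Element totals:
  C: 8
  H: 16
  O: 3

C8H16O3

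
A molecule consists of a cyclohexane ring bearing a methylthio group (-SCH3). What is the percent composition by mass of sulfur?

24.61%

Atom tally by fragment:
  cyclohexane ring core → C:6 H:12
  (− 1 ring H displaced by substituents)
  + SCH3 → C:1 H:3 S:1
Element totals:
  C: 7
  H: 14
  S: 1
Molecular formula: C7H14S.
Molar mass = 130.249 g/mol.
Mass from S: 1 × 32.06 = 32.060 g/mol.
%S = 32.060 / 130.249 × 100 = 24.61%.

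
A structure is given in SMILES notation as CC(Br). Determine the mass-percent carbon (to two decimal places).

Atom tally by fragment:
  CH3 → C:1 H:3
  CH2Br → C:1 H:2 Br:1
Element totals:
  C: 2
  H: 5
  Br: 1
Molecular formula: C2H5Br.
Molar mass = 108.966 g/mol.
Mass from C: 2 × 12.011 = 24.022 g/mol.
%C = 24.022 / 108.966 × 100 = 22.05%.

22.05%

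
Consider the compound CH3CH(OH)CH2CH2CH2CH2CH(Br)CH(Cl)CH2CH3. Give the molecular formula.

Atom tally by fragment:
  CH3 → C:1 H:3
  CH(OH) → C:1 H:2 O:1
  CH2 → C:1 H:2
  CH2 → C:1 H:2
  CH2 → C:1 H:2
  CH2 → C:1 H:2
  CH(Br) → C:1 H:1 Br:1
  CH(Cl) → C:1 H:1 Cl:1
  CH2 → C:1 H:2
  CH3 → C:1 H:3
Element totals:
  C: 10
  H: 20
  Br: 1
  Cl: 1
  O: 1

C10H20BrClO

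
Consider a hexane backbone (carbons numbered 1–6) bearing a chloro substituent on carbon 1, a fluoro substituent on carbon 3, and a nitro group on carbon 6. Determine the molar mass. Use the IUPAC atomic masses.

Atom tally by fragment:
  ClCH2 → C:1 H:2 Cl:1
  CH2 → C:1 H:2
  CH(F) → C:1 H:1 F:1
  CH2 → C:1 H:2
  CH2 → C:1 H:2
  CH2NO2 → C:1 H:2 N:1 O:2
Element totals:
  C: 6
  H: 11
  Cl: 1
  F: 1
  N: 1
  O: 2
Molecular formula: C6H11ClFNO2.
  M = 6(12.011) + 11(1.008) + 35.45 + 18.998 + 14.007 + 2(15.999)
    = 72.066 + 11.088 + 35.450 + 18.998 + 14.007 + 31.998 = 183.607

183.61 g/mol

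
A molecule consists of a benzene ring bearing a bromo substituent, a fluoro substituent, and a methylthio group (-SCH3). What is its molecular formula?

Atom tally by fragment:
  benzene ring core → C:6 H:6
  (− 3 ring H displaced by substituents)
  + Br → Br:1
  + F → F:1
  + SCH3 → C:1 H:3 S:1
Element totals:
  C: 7
  H: 6
  Br: 1
  F: 1
  S: 1

C7H6BrFS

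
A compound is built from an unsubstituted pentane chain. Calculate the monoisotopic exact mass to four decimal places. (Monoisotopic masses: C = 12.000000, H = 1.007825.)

Atom tally by fragment:
  CH3 → C:1 H:3
  CH2 → C:1 H:2
  CH2 → C:1 H:2
  CH2 → C:1 H:2
  CH3 → C:1 H:3
Element totals:
  C: 5
  H: 12
Molecular formula: C5H12.
  M = 5(12.0) + 12(1.007825)
    = 60.000000 + 12.093900 = 72.093900

72.0939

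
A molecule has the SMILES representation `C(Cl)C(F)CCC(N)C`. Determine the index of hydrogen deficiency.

0

Atom tally by fragment:
  ClCH2 → C:1 H:2 Cl:1
  CH(F) → C:1 H:1 F:1
  CH2 → C:1 H:2
  CH2 → C:1 H:2
  CH(NH2) → C:1 H:3 N:1
  CH3 → C:1 H:3
Element totals:
  C: 6
  H: 13
  Cl: 1
  F: 1
  N: 1
Molecular formula: C6H13ClFN.
DoU = (2C + 2 + N − H − X) / 2 = (2·6 + 2 + 1 − 13 − 2) / 2 = 0.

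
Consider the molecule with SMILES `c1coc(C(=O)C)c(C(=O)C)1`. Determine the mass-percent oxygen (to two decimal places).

Atom tally by fragment:
  furan ring core → C:4 H:4 O:1
  (− 2 ring H displaced by substituents)
  + COCH3 → C:2 H:3 O:1
  + COCH3 → C:2 H:3 O:1
Element totals:
  C: 8
  H: 8
  O: 3
Molecular formula: C8H8O3.
Molar mass = 152.149 g/mol.
Mass from O: 3 × 15.999 = 47.997 g/mol.
%O = 47.997 / 152.149 × 100 = 31.55%.

31.55%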